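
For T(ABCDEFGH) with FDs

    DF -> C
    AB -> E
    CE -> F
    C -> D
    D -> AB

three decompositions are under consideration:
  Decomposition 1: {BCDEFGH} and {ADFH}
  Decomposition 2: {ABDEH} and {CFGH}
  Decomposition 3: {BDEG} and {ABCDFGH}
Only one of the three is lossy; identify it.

Decomposition 2

Decomposition 1: common = {DFH}, closure = {ABCDEFH} → lossless.
Decomposition 2: common = {H}, closure = {H} → lossy.
Decomposition 3: common = {BDG}, closure = {ABDEG} → lossless.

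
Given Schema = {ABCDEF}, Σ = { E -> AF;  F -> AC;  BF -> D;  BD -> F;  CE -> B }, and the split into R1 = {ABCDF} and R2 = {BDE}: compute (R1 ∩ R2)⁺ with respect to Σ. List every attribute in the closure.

R1 ∩ R2 = {BD}.
BD → F applies, adding F
F → AC applies, adding AC
Closure: {ABCDF}.

ABCDF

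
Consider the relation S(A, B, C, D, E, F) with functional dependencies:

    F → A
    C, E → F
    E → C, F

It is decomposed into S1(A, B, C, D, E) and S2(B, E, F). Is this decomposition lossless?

Common attributes: S1 ∩ S2 = {B, E}.
Closure of {B, E}: E → C, F applies, adding C, F; F → A applies, adding A. So (B, E)⁺ = {A, B, C, E, F}.
This closure contains every attribute of S2, so S1 ∩ S2 → S2. The join is lossless.

Yes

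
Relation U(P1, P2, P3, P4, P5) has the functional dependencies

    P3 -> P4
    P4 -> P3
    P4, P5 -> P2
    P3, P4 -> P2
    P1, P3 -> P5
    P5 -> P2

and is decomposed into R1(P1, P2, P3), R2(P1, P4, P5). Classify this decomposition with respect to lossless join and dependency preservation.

Lossless test: (P1)⁺ = {P1}, which is a superkey of neither fragment — lossy.
Dependency preservation: the restricted closure of {P3} across the fragments never reaches {P4}, so P3 → P4 cannot be enforced without a join — not preserved.

lossy and not dependency-preserving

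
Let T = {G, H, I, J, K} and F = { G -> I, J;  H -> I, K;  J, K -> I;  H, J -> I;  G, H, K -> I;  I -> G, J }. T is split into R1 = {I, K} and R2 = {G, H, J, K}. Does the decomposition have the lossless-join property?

Common attributes: R1 ∩ R2 = {K}.
No dependency enlarges {K}, so (K)⁺ = {K}.
The closure contains neither all of R1 = {I, K} nor all of R2 = {G, H, J, K}, so the common attributes are not a superkey of either fragment. The join is lossy.

No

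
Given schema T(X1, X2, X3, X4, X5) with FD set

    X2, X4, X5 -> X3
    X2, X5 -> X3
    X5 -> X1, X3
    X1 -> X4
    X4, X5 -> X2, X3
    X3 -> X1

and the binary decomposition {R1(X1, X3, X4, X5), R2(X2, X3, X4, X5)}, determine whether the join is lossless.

Common attributes: R1 ∩ R2 = {X3, X4, X5}.
Closure of {X3, X4, X5}: X5 → X1, X3 applies, adding X1; X4, X5 → X2, X3 applies, adding X2. So (X3, X4, X5)⁺ = {X1, X2, X3, X4, X5}.
This closure contains every attribute of R1, so R1 ∩ R2 → R1. The join is lossless.

Yes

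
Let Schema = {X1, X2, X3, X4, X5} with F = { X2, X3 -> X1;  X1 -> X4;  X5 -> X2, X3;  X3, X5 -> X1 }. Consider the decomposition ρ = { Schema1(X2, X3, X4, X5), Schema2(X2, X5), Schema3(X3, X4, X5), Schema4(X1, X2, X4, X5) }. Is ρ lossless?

Yes

Chase test. Columns are X1, X2, X3, X4, X5; row i has aⱼ where attribute j ∈ Schemai, else bᵢⱼ.
Initial tableau (one row per fragment):
  row 1: b11 a2 a3 a4 a5
  row 2: b21 a2 b23 b24 a5
  row 3: b31 b32 a3 a4 a5
  row 4: a1 a2 b43 a4 a5
Rows 1 and 2 agree on X5; apply X5→X2, X3 and equate their X2, X3 entries.
Rows 1 and 3 agree on X5; apply X5→X2, X3 and equate their X2, X3 entries.
Rows 1 and 4 agree on X5; apply X5→X2, X3 and equate their X2, X3 entries.
Rows 1 and 2 agree on X3, X5; apply X3, X5→X1 and equate their X1 entries.
Rows 1 and 3 agree on X3, X5; apply X3, X5→X1 and equate their X1 entries.
Rows 1 and 4 agree on X3, X5; apply X3, X5→X1 and equate their X1 entries.
Rows 1 and 2 agree on X1; apply X1→X4 and equate their X4 entries.
Row 1 is now all distinguished symbols — the join is lossless.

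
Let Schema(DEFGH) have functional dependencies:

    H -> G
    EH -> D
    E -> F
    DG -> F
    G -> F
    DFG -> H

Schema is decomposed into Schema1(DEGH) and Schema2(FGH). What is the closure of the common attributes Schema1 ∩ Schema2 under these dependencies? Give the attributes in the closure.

FGH

Schema1 ∩ Schema2 = {GH}.
G → F applies, adding F
Closure: {FGH}.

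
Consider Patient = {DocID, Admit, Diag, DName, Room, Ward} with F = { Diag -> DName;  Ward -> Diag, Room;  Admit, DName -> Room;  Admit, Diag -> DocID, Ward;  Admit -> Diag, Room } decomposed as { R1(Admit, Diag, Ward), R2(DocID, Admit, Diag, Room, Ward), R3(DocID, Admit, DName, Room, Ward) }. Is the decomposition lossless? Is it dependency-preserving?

lossless but not dependency-preserving

Lossless test (chase): Rows 1 and 2 agree on Diag; apply Diag→DName and equate their DName entries. Rows 1 and 2 agree on Ward; apply Ward→Diag, Room and equate their Diag, Room entries. Rows 1 and 3 agree on Ward; apply Ward→Diag, Room and equate their Diag, Room entries. Rows 1 and 2 agree on Admit, Diag; apply Admit, Diag→DocID, Ward and equate their DocID, Ward entries. Rows 1 and 3 agree on Diag; apply Diag→DName and equate their DName entries. Row 1 is now all distinguished symbols — the join is lossless.
Dependency preservation: the restricted closure of {Diag} across the fragments never reaches {DName}, so Diag → DName cannot be enforced without a join — not preserved.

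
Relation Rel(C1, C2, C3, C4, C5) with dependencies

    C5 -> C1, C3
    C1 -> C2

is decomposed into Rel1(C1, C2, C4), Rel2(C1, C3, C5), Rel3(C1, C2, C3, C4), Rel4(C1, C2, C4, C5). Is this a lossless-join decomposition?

Yes

Chase test. Columns are C1, C2, C3, C4, C5; row i has aⱼ where attribute j ∈ Reli, else bᵢⱼ.
Initial tableau (one row per fragment):
  row 1: a1 a2 b13 a4 b15
  row 2: a1 b22 a3 b24 a5
  row 3: a1 a2 a3 a4 b35
  row 4: a1 a2 b43 a4 a5
Rows 2 and 4 agree on C5; apply C5→C1, C3 and equate their C1, C3 entries.
Rows 1 and 2 agree on C1; apply C1→C2 and equate their C2 entries.
Row 4 is now all distinguished symbols — the join is lossless.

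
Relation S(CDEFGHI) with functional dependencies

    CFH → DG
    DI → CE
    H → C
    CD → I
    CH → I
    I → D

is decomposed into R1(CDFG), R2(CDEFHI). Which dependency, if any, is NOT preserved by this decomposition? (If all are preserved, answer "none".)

Check CFH → DG: no single fragment contains all of {CDFGH}, and the restricted closure of {CFH} across the fragments never reaches {DG}.
DI → CE is preserved.
H → C is preserved.
CD → I is preserved.
CH → I is preserved.
I → D is preserved.

CFH → DG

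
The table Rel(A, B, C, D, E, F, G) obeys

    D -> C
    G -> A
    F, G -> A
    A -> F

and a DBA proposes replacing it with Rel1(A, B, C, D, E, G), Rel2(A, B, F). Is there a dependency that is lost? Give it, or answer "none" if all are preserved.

D → C lies within Rel1.
G → A lies within Rel1.
F, G → A: restricted closure across fragments reaches A.
A → F lies within Rel2.
Every dependency is enforceable on the fragments, so the decomposition is dependency-preserving.

none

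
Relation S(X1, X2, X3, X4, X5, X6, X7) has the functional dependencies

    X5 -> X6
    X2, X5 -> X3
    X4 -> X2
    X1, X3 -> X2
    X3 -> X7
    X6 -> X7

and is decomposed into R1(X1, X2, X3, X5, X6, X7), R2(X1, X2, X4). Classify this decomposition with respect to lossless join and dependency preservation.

lossy but dependency-preserving

Lossless test: (X1, X2)⁺ = {X1, X2}, which is a superkey of neither fragment — lossy.
Dependency preservation: every FD's attributes lie within a single fragment, so each can be enforced locally — preserved.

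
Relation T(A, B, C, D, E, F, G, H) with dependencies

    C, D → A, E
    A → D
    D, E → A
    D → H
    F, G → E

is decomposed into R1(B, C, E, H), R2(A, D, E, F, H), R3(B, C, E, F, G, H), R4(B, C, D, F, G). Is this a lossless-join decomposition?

Yes

Chase test. Columns are A, B, C, D, E, F, G, H; row i has aⱼ where attribute j ∈ Ri, else bᵢⱼ.
Initial tableau (one row per fragment):
  row 1: b11 a2 a3 b14 a5 b16 b17 a8
  row 2: a1 b22 b23 a4 a5 a6 b27 a8
  row 3: b31 a2 a3 b34 a5 a6 a7 a8
  row 4: b41 a2 a3 a4 b45 a6 a7 b48
Rows 2 and 4 agree on D; apply D→H and equate their H entries.
Rows 3 and 4 agree on F, G; apply F, G→E and equate their E entries.
Rows 2 and 4 agree on D, E; apply D, E→A and equate their A entries.
Row 4 is now all distinguished symbols — the join is lossless.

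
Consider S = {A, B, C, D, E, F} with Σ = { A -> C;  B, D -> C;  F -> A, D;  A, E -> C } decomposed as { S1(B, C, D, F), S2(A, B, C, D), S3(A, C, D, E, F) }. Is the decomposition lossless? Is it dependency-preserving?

lossy but dependency-preserving

Lossless test (chase): Rows 1 and 3 agree on F; apply F→A, D and equate their A, D entries. No row becomes fully distinguished — the join is lossy.
Dependency preservation: every FD's attributes lie within a single fragment, so each can be enforced locally — preserved.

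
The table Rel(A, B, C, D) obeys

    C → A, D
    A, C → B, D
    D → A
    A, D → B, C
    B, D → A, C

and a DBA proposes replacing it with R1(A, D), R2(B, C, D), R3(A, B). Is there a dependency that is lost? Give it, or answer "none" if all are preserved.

none

C → A, D: restricted closure across fragments reaches A, D.
A, C → B, D: restricted closure across fragments reaches B, D.
D → A lies within R1.
A, D → B, C: restricted closure across fragments reaches B, C.
B, D → A, C: restricted closure across fragments reaches A, C.
Every dependency is enforceable on the fragments, so the decomposition is dependency-preserving.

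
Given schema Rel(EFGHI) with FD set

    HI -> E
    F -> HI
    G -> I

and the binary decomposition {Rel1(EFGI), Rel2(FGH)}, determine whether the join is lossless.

Common attributes: Rel1 ∩ Rel2 = {FG}.
Closure of {FG}: F → HI applies, adding HI; HI → E applies, adding E. So (FG)⁺ = {EFGHI}.
This closure contains every attribute of Rel1, so Rel1 ∩ Rel2 → Rel1. The join is lossless.

Yes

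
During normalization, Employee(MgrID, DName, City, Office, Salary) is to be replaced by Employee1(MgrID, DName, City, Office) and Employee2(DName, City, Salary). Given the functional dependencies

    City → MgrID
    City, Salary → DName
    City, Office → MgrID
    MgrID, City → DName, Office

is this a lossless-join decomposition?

Yes

Common attributes: Employee1 ∩ Employee2 = {DName, City}.
Closure of {DName, City}: City → MgrID applies, adding MgrID; MgrID, City → DName, Office applies, adding Office. So (DName, City)⁺ = {MgrID, DName, City, Office}.
This closure contains every attribute of Employee1, so Employee1 ∩ Employee2 → Employee1. The join is lossless.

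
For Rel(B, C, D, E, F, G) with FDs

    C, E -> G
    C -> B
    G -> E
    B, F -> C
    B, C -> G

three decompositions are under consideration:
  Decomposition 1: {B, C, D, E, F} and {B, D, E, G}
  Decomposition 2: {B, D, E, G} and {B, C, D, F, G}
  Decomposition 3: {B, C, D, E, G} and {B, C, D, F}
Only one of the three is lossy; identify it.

Decomposition 1: common = {B, D, E}, closure = {B, D, E} → lossy.
Decomposition 2: common = {B, D, G}, closure = {B, D, E, G} → lossless.
Decomposition 3: common = {B, C, D}, closure = {B, C, D, E, G} → lossless.

Decomposition 1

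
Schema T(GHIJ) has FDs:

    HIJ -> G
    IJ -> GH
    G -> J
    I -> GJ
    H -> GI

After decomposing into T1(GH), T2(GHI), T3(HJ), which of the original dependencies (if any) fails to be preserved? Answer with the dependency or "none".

G -> J

Check G → J: no single fragment contains all of {GJ}, and the restricted closure of {G} across the fragments never reaches {J}.
HIJ → G is preserved.
IJ → GH is preserved.
I → GJ is preserved.
H → GI is preserved.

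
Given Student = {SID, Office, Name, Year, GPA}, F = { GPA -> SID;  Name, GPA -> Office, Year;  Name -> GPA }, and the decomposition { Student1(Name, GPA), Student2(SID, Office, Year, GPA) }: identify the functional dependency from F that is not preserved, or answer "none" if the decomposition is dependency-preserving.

Name, GPA -> Office, Year

Check Name, GPA → Office, Year: no single fragment contains all of {Office, Name, Year, GPA}, and the restricted closure of {Name, GPA} across the fragments never reaches {Office, Year}.
GPA → SID is preserved.
Name → GPA is preserved.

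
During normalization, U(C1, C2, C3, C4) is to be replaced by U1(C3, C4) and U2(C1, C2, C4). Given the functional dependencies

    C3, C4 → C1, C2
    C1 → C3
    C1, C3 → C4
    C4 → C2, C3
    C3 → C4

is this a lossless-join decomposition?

Yes

Common attributes: U1 ∩ U2 = {C4}.
Closure of {C4}: C4 → C2, C3 applies, adding C2, C3; C3, C4 → C1, C2 applies, adding C1. So (C4)⁺ = {C1, C2, C3, C4}.
This closure contains every attribute of U1, so U1 ∩ U2 → U1. The join is lossless.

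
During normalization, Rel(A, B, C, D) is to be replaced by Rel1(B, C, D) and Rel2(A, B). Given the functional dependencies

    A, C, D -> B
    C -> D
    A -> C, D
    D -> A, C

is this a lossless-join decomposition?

Common attributes: Rel1 ∩ Rel2 = {B}.
No dependency enlarges {B}, so (B)⁺ = {B}.
The closure contains neither all of Rel1 = {B, C, D} nor all of Rel2 = {A, B}, so the common attributes are not a superkey of either fragment. The join is lossy.

No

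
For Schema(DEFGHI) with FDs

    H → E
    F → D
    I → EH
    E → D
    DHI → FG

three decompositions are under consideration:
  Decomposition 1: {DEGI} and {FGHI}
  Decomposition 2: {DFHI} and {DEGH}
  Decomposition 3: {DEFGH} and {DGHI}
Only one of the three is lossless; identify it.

Decomposition 1

Decomposition 1: common = {GI}, closure = {DEFGHI} → lossless.
Decomposition 2: common = {DH}, closure = {DEH} → lossy.
Decomposition 3: common = {DGH}, closure = {DEGH} → lossy.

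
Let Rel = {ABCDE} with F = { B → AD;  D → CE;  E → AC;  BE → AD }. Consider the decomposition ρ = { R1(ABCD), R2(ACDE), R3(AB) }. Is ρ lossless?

Chase test. Columns are ABCDE; row i has aⱼ where attribute j ∈ Ri, else bᵢⱼ.
Initial tableau (one row per fragment):
  row 1: a1 a2 a3 a4 b15
  row 2: a1 b22 a3 a4 a5
  row 3: a1 a2 b33 b34 b35
Rows 1 and 3 agree on B; apply B→AD and equate their AD entries.
Rows 1 and 2 agree on D; apply D→CE and equate their CE entries.
Rows 1 and 3 agree on D; apply D→CE and equate their CE entries.
Row 1 is now all distinguished symbols — the join is lossless.

Yes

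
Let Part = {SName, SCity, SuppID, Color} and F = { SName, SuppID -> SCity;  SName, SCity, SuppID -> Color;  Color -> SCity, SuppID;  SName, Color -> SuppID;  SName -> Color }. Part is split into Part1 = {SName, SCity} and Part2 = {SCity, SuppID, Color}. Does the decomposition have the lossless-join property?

Common attributes: Part1 ∩ Part2 = {SCity}.
No dependency enlarges {SCity}, so (SCity)⁺ = {SCity}.
The closure contains neither all of Part1 = {SName, SCity} nor all of Part2 = {SCity, SuppID, Color}, so the common attributes are not a superkey of either fragment. The join is lossy.

No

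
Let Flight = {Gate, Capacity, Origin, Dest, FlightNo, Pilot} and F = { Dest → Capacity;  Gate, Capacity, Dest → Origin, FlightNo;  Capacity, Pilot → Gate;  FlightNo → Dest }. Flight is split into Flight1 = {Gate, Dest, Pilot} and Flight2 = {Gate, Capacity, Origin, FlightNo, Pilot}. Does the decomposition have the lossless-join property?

No

Common attributes: Flight1 ∩ Flight2 = {Gate, Pilot}.
No dependency enlarges {Gate, Pilot}, so (Gate, Pilot)⁺ = {Gate, Pilot}.
The closure contains neither all of Flight1 = {Gate, Dest, Pilot} nor all of Flight2 = {Gate, Capacity, Origin, FlightNo, Pilot}, so the common attributes are not a superkey of either fragment. The join is lossy.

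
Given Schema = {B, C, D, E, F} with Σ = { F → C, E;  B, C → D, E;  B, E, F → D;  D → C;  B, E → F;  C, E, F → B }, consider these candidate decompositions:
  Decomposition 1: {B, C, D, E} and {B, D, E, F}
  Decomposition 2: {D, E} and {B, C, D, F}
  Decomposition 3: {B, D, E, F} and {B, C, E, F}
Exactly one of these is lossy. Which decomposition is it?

Decomposition 2

Decomposition 1: common = {B, D, E}, closure = {B, C, D, E, F} → lossless.
Decomposition 2: common = {D}, closure = {C, D} → lossy.
Decomposition 3: common = {B, E, F}, closure = {B, C, D, E, F} → lossless.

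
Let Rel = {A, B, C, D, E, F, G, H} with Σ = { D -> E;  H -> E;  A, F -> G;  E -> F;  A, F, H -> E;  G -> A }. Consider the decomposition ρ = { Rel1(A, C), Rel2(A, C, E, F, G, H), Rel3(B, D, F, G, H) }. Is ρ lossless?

Chase test. Columns are A, B, C, D, E, F, G, H; row i has aⱼ where attribute j ∈ Reli, else bᵢⱼ.
Initial tableau (one row per fragment):
  row 1: a1 b12 a3 b14 b15 b16 b17 b18
  row 2: a1 b22 a3 b24 a5 a6 a7 a8
  row 3: b31 a2 b33 a4 b35 a6 a7 a8
Rows 2 and 3 agree on H; apply H→E and equate their E entries.
Rows 2 and 3 agree on G; apply G→A and equate their A entries.
No row becomes fully distinguished — the join is lossy.

No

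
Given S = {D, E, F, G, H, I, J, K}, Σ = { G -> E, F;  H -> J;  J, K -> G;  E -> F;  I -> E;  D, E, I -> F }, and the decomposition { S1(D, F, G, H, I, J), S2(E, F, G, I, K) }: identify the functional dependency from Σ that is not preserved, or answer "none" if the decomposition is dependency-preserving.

J, K -> G

Check J, K → G: no single fragment contains all of {G, J, K}, and the restricted closure of {J, K} across the fragments never reaches {G}.
G → E, F is preserved.
H → J is preserved.
E → F is preserved.
I → E is preserved.
D, E, I → F is preserved.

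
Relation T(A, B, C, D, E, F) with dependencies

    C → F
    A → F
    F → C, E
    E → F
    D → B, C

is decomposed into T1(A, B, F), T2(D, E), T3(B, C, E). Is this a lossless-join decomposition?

No

Chase test. Columns are A, B, C, D, E, F; row i has aⱼ where attribute j ∈ Ti, else bᵢⱼ.
Initial tableau (one row per fragment):
  row 1: a1 a2 b13 b14 b15 a6
  row 2: b21 b22 b23 a4 a5 b26
  row 3: b31 a2 a3 b34 a5 b36
Rows 2 and 3 agree on E; apply E→F and equate their F entries.
Rows 2 and 3 agree on F; apply F→C, E and equate their C, E entries.
No row becomes fully distinguished — the join is lossy.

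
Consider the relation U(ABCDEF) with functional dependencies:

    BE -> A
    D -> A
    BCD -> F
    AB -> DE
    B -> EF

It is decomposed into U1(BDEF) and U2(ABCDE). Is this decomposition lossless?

Yes

Common attributes: U1 ∩ U2 = {BDE}.
Closure of {BDE}: BE → A applies, adding A; B → EF applies, adding F. So (BDE)⁺ = {ABDEF}.
This closure contains every attribute of U1, so U1 ∩ U2 → U1. The join is lossless.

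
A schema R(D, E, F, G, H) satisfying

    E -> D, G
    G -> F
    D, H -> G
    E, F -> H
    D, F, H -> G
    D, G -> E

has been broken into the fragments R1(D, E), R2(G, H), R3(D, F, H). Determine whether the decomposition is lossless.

Chase test. Columns are D, E, F, G, H; row i has aⱼ where attribute j ∈ Ri, else bᵢⱼ.
Initial tableau (one row per fragment):
  row 1: a1 a2 b13 b14 b15
  row 2: b21 b22 b23 a4 a5
  row 3: a1 b32 a3 b34 a5
No row becomes fully distinguished — the join is lossy.

No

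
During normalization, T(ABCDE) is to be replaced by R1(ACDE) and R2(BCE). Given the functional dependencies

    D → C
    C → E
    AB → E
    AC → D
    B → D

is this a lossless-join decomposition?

No

Common attributes: R1 ∩ R2 = {CE}.
No dependency enlarges {CE}, so (CE)⁺ = {CE}.
The closure contains neither all of R1 = {ACDE} nor all of R2 = {BCE}, so the common attributes are not a superkey of either fragment. The join is lossy.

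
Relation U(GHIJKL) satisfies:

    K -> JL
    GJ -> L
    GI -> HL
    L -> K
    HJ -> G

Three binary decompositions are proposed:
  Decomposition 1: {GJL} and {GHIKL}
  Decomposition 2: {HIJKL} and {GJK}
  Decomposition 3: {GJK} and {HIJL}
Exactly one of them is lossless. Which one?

Decomposition 1: common = {GL}, closure = {GJKL} → lossless.
Decomposition 2: common = {JK}, closure = {JKL} → lossy.
Decomposition 3: common = {J}, closure = {J} → lossy.

Decomposition 1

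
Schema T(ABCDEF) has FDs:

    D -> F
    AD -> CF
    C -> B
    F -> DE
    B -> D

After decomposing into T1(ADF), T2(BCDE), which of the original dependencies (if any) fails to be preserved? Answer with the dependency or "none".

Check AD → CF: no single fragment contains all of {ACDF}, and the restricted closure of {AD} across the fragments never reaches {CF}.
D → F is preserved.
C → B is preserved.
F → DE is preserved.
B → D is preserved.

AD -> CF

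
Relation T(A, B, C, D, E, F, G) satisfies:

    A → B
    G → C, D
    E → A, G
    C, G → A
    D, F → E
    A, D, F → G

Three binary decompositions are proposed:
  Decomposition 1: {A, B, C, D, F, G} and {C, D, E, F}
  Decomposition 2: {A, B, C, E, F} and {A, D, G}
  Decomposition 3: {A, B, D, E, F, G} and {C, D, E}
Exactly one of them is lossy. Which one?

Decomposition 1: common = {C, D, F}, closure = {A, B, C, D, E, F, G} → lossless.
Decomposition 2: common = {A}, closure = {A, B} → lossy.
Decomposition 3: common = {D, E}, closure = {A, B, C, D, E, G} → lossless.

Decomposition 2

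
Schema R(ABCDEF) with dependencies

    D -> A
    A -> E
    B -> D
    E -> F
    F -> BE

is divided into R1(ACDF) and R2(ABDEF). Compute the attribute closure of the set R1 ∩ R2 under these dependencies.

ABDEF

R1 ∩ R2 = {ADF}.
A → E applies, adding E
F → BE applies, adding B
Closure: {ABDEF}.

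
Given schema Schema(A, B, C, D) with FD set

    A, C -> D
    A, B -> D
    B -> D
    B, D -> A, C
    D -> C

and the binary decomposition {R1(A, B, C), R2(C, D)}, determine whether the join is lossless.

Common attributes: R1 ∩ R2 = {C}.
No dependency enlarges {C}, so (C)⁺ = {C}.
The closure contains neither all of R1 = {A, B, C} nor all of R2 = {C, D}, so the common attributes are not a superkey of either fragment. The join is lossy.

No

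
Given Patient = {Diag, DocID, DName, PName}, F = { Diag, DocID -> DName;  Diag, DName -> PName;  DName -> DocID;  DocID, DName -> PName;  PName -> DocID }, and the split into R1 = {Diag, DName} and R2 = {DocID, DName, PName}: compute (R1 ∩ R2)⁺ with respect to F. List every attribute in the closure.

DocID, DName, PName

R1 ∩ R2 = {DName}.
DName → DocID applies, adding DocID
DocID, DName → PName applies, adding PName
Closure: {DocID, DName, PName}.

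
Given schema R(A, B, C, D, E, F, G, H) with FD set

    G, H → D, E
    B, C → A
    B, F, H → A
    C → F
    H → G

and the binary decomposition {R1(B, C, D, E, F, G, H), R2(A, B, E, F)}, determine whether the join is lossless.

Common attributes: R1 ∩ R2 = {B, E, F}.
No dependency enlarges {B, E, F}, so (B, E, F)⁺ = {B, E, F}.
The closure contains neither all of R1 = {B, C, D, E, F, G, H} nor all of R2 = {A, B, E, F}, so the common attributes are not a superkey of either fragment. The join is lossy.

No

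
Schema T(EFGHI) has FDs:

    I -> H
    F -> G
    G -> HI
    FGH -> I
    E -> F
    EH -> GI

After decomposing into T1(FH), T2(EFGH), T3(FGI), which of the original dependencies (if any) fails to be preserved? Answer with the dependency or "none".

I -> H

Check I → H: no single fragment contains all of {HI}, and the restricted closure of {I} across the fragments never reaches {H}.
F → G is preserved.
G → HI is preserved.
FGH → I is preserved.
E → F is preserved.
EH → GI is preserved.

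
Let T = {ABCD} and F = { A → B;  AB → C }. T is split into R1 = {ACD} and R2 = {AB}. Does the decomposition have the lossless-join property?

Yes

Common attributes: R1 ∩ R2 = {A}.
Closure of {A}: A → B applies, adding B; AB → C applies, adding C. So (A)⁺ = {ABC}.
This closure contains every attribute of R2, so R1 ∩ R2 → R2. The join is lossless.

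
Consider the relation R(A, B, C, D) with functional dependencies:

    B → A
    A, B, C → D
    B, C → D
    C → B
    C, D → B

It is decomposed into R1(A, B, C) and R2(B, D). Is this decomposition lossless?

No

Common attributes: R1 ∩ R2 = {B}.
Closure of {B}: B → A applies, adding A. So (B)⁺ = {A, B}.
The closure contains neither all of R1 = {A, B, C} nor all of R2 = {B, D}, so the common attributes are not a superkey of either fragment. The join is lossy.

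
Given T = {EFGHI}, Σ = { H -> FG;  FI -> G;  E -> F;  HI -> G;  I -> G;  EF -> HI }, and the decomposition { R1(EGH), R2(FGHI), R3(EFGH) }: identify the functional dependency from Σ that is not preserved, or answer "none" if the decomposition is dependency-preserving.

Check EF → HI: no single fragment contains all of {EFHI}, and the restricted closure of {EF} across the fragments never reaches {HI}.
H → FG is preserved.
FI → G is preserved.
E → F is preserved.
HI → G is preserved.
I → G is preserved.

EF -> HI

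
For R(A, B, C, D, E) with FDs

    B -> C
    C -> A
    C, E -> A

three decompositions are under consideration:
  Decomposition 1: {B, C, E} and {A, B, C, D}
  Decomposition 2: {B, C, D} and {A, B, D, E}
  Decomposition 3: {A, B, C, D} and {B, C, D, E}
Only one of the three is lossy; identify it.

Decomposition 1: common = {B, C}, closure = {A, B, C} → lossy.
Decomposition 2: common = {B, D}, closure = {A, B, C, D} → lossless.
Decomposition 3: common = {B, C, D}, closure = {A, B, C, D} → lossless.

Decomposition 1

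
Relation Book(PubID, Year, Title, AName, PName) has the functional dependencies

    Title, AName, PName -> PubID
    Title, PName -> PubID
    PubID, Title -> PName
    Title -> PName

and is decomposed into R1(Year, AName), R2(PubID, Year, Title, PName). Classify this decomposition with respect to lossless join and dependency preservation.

Lossless test: (Year)⁺ = {Year}, which is a superkey of neither fragment — lossy.
Dependency preservation: Title, AName, PName → PubID is not contained in any single fragment, but the restricted closure of its left-hand side across the fragments still reaches the right-hand side; the remaining FDs each lie inside some fragment. All dependencies are preserved.

lossy but dependency-preserving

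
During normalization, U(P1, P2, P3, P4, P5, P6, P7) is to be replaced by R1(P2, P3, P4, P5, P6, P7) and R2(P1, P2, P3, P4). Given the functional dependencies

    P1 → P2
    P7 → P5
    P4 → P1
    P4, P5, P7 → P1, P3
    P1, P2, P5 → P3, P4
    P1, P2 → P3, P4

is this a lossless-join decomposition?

Yes

Common attributes: R1 ∩ R2 = {P2, P3, P4}.
Closure of {P2, P3, P4}: P4 → P1 applies, adding P1. So (P2, P3, P4)⁺ = {P1, P2, P3, P4}.
This closure contains every attribute of R2, so R1 ∩ R2 → R2. The join is lossless.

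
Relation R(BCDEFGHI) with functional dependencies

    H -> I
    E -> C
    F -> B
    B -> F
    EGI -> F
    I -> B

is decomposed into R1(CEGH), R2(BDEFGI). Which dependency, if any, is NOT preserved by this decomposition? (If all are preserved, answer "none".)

Check H → I: no single fragment contains all of {HI}, and the restricted closure of {H} across the fragments never reaches {I}.
E → C is preserved.
F → B is preserved.
B → F is preserved.
EGI → F is preserved.
I → B is preserved.

H -> I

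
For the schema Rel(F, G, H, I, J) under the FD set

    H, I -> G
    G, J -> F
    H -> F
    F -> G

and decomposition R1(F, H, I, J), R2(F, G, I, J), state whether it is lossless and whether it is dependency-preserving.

Lossless test: (F, I, J)⁺ = {F, G, I, J}, which contains all of one fragment — lossless.
Dependency preservation: H, I → G is not contained in any single fragment, but the restricted closure of its left-hand side across the fragments still reaches the right-hand side; the remaining FDs each lie inside some fragment. All dependencies are preserved.

lossless and dependency-preserving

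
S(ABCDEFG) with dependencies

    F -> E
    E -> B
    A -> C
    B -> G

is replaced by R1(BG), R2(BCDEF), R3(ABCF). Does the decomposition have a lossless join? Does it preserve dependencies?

Lossless test (chase): Rows 2 and 3 agree on F; apply F→E and equate their E entries. Rows 1 and 2 agree on B; apply B→G and equate their G entries. Rows 1 and 3 agree on B; apply B→G and equate their G entries. No row becomes fully distinguished — the join is lossy.
Dependency preservation: every FD's attributes lie within a single fragment, so each can be enforced locally — preserved.

lossy but dependency-preserving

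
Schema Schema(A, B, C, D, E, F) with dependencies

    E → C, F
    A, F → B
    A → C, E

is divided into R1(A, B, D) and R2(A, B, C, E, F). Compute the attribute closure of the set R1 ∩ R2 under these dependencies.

R1 ∩ R2 = {A, B}.
A → C, E applies, adding C, E
E → C, F applies, adding F
Closure: {A, B, C, E, F}.

A, B, C, E, F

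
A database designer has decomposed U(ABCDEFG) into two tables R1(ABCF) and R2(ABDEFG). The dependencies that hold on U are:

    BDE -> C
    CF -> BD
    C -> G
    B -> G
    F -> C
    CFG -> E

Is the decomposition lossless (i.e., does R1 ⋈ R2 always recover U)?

Yes

Common attributes: R1 ∩ R2 = {ABF}.
Closure of {ABF}: B → G applies, adding G; F → C applies, adding C; CFG → E applies, adding E; CF → BD applies, adding D. So (ABF)⁺ = {ABCDEFG}.
This closure contains every attribute of R1, so R1 ∩ R2 → R1. The join is lossless.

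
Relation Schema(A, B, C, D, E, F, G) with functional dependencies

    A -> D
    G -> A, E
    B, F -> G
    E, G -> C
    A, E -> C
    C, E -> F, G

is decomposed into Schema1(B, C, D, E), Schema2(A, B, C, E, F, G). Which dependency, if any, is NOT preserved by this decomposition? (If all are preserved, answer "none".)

Check A → D: no single fragment contains all of {A, D}, and the restricted closure of {A} across the fragments never reaches {D}.
G → A, E is preserved.
B, F → G is preserved.
E, G → C is preserved.
A, E → C is preserved.
C, E → F, G is preserved.

A -> D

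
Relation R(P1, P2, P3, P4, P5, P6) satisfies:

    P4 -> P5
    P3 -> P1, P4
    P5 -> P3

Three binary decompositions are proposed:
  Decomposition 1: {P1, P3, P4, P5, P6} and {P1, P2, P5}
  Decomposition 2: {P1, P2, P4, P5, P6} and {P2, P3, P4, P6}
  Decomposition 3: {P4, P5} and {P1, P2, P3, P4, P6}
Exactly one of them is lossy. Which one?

Decomposition 1

Decomposition 1: common = {P1, P5}, closure = {P1, P3, P4, P5} → lossy.
Decomposition 2: common = {P2, P4, P6}, closure = {P1, P2, P3, P4, P5, P6} → lossless.
Decomposition 3: common = {P4}, closure = {P1, P3, P4, P5} → lossless.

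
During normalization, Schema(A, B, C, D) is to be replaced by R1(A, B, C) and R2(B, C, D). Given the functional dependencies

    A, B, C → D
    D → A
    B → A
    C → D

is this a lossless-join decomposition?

Common attributes: R1 ∩ R2 = {B, C}.
Closure of {B, C}: B → A applies, adding A; C → D applies, adding D. So (B, C)⁺ = {A, B, C, D}.
This closure contains every attribute of R1, so R1 ∩ R2 → R1. The join is lossless.

Yes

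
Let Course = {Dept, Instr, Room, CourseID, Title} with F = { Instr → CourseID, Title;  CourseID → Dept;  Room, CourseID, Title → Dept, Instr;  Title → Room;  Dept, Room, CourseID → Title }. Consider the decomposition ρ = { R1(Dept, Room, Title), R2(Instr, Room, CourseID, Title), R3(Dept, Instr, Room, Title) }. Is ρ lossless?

Yes

Chase test. Columns are Dept, Instr, Room, CourseID, Title; row i has aⱼ where attribute j ∈ Ri, else bᵢⱼ.
Initial tableau (one row per fragment):
  row 1: a1 b12 a3 b14 a5
  row 2: b21 a2 a3 a4 a5
  row 3: a1 a2 a3 b34 a5
Rows 2 and 3 agree on Instr; apply Instr→CourseID, Title and equate their CourseID, Title entries.
Rows 2 and 3 agree on CourseID; apply CourseID→Dept and equate their Dept entries.
Row 2 is now all distinguished symbols — the join is lossless.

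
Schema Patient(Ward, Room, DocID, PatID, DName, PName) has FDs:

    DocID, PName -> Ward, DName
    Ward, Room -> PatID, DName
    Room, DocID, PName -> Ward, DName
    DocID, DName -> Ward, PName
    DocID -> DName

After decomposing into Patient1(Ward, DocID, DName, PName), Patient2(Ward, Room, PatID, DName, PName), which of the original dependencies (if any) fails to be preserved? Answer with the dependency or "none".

none

DocID, PName → Ward, DName lies within Patient1.
Ward, Room → PatID, DName lies within Patient2.
Room, DocID, PName → Ward, DName: restricted closure across fragments reaches Ward, DName.
DocID, DName → Ward, PName lies within Patient1.
DocID → DName lies within Patient1.
Every dependency is enforceable on the fragments, so the decomposition is dependency-preserving.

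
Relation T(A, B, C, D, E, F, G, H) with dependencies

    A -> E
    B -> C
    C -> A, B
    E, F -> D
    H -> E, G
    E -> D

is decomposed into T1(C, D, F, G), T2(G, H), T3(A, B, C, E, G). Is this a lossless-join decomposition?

No

Chase test. Columns are A, B, C, D, E, F, G, H; row i has aⱼ where attribute j ∈ Ti, else bᵢⱼ.
Initial tableau (one row per fragment):
  row 1: b11 b12 a3 a4 b15 a6 a7 b18
  row 2: b21 b22 b23 b24 b25 b26 a7 a8
  row 3: a1 a2 a3 b34 a5 b36 a7 b38
Rows 1 and 3 agree on C; apply C→A, B and equate their A, B entries.
Rows 1 and 3 agree on A; apply A→E and equate their E entries.
Rows 1 and 3 agree on E; apply E→D and equate their D entries.
No row becomes fully distinguished — the join is lossy.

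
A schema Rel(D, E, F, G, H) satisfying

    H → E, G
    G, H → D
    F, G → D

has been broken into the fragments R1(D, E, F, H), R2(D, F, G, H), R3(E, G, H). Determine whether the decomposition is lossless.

Chase test. Columns are D, E, F, G, H; row i has aⱼ where attribute j ∈ Ri, else bᵢⱼ.
Initial tableau (one row per fragment):
  row 1: a1 a2 a3 b14 a5
  row 2: a1 b22 a3 a4 a5
  row 3: b31 a2 b33 a4 a5
Rows 1 and 2 agree on H; apply H→E, G and equate their E, G entries.
Rows 1 and 3 agree on G, H; apply G, H→D and equate their D entries.
Row 1 is now all distinguished symbols — the join is lossless.

Yes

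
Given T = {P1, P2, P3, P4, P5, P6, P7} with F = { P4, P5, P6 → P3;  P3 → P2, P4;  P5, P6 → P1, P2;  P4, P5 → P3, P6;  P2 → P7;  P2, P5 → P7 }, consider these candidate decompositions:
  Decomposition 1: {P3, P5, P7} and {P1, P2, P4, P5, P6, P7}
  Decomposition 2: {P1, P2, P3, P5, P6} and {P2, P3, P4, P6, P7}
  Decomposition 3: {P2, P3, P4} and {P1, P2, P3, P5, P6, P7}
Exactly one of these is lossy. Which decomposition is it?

Decomposition 1: common = {P5, P7}, closure = {P5, P7} → lossy.
Decomposition 2: common = {P2, P3, P6}, closure = {P2, P3, P4, P6, P7} → lossless.
Decomposition 3: common = {P2, P3}, closure = {P2, P3, P4, P7} → lossless.

Decomposition 1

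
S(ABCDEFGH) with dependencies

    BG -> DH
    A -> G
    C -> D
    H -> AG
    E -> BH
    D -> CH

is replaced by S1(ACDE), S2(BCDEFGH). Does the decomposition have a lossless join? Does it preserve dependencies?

lossless but not dependency-preserving

Lossless test: (CDE)⁺ = {ABCDEGH}, which contains all of one fragment — lossless.
Dependency preservation: the restricted closure of {A} across the fragments never reaches {G}, so A → G cannot be enforced without a join — not preserved.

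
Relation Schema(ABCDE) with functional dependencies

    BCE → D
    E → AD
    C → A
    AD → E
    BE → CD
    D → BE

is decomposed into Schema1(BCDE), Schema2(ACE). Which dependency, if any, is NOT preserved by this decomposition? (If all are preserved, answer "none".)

none

BCE → D lies within Schema1.
E → AD: restricted closure across fragments reaches AD.
C → A lies within Schema2.
AD → E: restricted closure across fragments reaches E.
BE → CD lies within Schema1.
D → BE lies within Schema1.
Every dependency is enforceable on the fragments, so the decomposition is dependency-preserving.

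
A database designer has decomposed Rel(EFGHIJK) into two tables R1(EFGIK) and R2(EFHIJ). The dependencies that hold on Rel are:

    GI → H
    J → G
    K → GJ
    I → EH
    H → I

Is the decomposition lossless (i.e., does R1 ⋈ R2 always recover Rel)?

No

Common attributes: R1 ∩ R2 = {EFI}.
Closure of {EFI}: I → EH applies, adding H. So (EFI)⁺ = {EFHI}.
The closure contains neither all of R1 = {EFGIK} nor all of R2 = {EFHIJ}, so the common attributes are not a superkey of either fragment. The join is lossy.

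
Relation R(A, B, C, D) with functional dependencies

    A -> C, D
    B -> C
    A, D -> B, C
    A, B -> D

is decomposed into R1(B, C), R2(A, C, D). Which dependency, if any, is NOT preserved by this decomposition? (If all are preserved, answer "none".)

Check A, D → B, C: no single fragment contains all of {A, B, C, D}, and the restricted closure of {A, D} across the fragments never reaches {B, C}.
A → C, D is preserved.
B → C is preserved.
A, B → D is preserved.

A, D -> B, C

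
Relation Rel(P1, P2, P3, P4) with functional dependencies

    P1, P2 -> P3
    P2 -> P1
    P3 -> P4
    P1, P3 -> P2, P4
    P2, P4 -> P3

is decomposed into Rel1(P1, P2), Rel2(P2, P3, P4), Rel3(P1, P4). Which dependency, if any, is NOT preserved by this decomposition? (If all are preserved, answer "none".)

P1, P3 -> P2, P4

Check P1, P3 → P2, P4: no single fragment contains all of {P1, P2, P3, P4}, and the restricted closure of {P1, P3} across the fragments never reaches {P2, P4}.
P1, P2 → P3 is preserved.
P2 → P1 is preserved.
P3 → P4 is preserved.
P2, P4 → P3 is preserved.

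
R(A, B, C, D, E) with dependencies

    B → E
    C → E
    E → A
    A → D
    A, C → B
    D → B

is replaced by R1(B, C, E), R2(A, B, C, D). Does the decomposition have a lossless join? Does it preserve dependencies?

Lossless test: (B, C)⁺ = {A, B, C, D, E}, which contains all of one fragment — lossless.
Dependency preservation: E → A is not contained in any single fragment, but the restricted closure of its left-hand side across the fragments still reaches the right-hand side; the remaining FDs each lie inside some fragment. All dependencies are preserved.

lossless and dependency-preserving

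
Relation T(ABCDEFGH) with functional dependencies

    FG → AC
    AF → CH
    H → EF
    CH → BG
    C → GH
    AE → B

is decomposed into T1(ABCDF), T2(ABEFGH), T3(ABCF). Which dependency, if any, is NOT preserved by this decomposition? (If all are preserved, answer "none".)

FG → AC: restricted closure across fragments reaches AC.
AF → CH: restricted closure across fragments reaches CH.
H → EF lies within T2.
CH → BG: restricted closure across fragments reaches BG.
C → GH: restricted closure across fragments reaches GH.
AE → B lies within T2.
Every dependency is enforceable on the fragments, so the decomposition is dependency-preserving.

none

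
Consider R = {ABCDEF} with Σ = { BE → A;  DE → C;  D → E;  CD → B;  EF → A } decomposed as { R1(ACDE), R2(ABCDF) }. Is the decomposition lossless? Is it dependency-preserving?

lossless but not dependency-preserving

Lossless test: (ACD)⁺ = {ABCDE}, which contains all of one fragment — lossless.
Dependency preservation: the restricted closure of {BE} across the fragments never reaches {A}, so BE → A cannot be enforced without a join — not preserved.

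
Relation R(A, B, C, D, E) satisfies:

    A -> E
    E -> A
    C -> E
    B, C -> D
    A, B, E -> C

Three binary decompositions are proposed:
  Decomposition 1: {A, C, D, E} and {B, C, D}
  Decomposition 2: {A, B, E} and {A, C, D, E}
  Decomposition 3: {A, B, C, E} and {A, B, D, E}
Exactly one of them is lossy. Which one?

Decomposition 2

Decomposition 1: common = {C, D}, closure = {A, C, D, E} → lossless.
Decomposition 2: common = {A, E}, closure = {A, E} → lossy.
Decomposition 3: common = {A, B, E}, closure = {A, B, C, D, E} → lossless.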